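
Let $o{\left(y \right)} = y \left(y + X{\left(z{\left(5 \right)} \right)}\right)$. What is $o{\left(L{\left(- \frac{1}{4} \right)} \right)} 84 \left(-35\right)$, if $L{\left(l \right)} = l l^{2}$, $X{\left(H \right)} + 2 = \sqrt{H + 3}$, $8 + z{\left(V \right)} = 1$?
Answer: $- \frac{94815}{1024} + \frac{735 i}{8} \approx -92.593 + 91.875 i$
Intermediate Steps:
$z{\left(V \right)} = -7$ ($z{\left(V \right)} = -8 + 1 = -7$)
$X{\left(H \right)} = -2 + \sqrt{3 + H}$ ($X{\left(H \right)} = -2 + \sqrt{H + 3} = -2 + \sqrt{3 + H}$)
$L{\left(l \right)} = l^{3}$
$o{\left(y \right)} = y \left(-2 + y + 2 i\right)$ ($o{\left(y \right)} = y \left(y - \left(2 - \sqrt{3 - 7}\right)\right) = y \left(y - \left(2 - \sqrt{-4}\right)\right) = y \left(y - \left(2 - 2 i\right)\right) = y \left(-2 + y + 2 i\right)$)
$o{\left(L{\left(- \frac{1}{4} \right)} \right)} 84 \left(-35\right) = \left(- \frac{1}{4}\right)^{3} \left(-2 + \left(- \frac{1}{4}\right)^{3} + 2 i\right) 84 \left(-35\right) = - \frac{-2 - \frac{1}{64} + 2 i}{64} \cdot 84 \left(-35\right) = - \frac{- \frac{129}{64} + 2 i}{64} \cdot 84 \left(-35\right) = \left(\frac{129}{4096} - \frac{i}{32}\right) 84 \left(-35\right) = \left(\frac{2709}{1024} - \frac{21 i}{8}\right) \left(-35\right) = - \frac{94815}{1024} + \frac{735 i}{8}$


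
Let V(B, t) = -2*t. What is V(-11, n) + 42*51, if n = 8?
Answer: 2126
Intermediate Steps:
V(-11, n) + 42*51 = -2*8 + 42*51 = -16 + 2142 = 2126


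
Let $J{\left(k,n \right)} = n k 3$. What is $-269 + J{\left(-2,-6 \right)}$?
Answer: $-233$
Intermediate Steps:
$J{\left(k,n \right)} = 3 k n$ ($J{\left(k,n \right)} = k n 3 = 3 k n$)
$-269 + J{\left(-2,-6 \right)} = -269 + 3 \left(-2\right) \left(-6\right) = -269 + 36 = -233$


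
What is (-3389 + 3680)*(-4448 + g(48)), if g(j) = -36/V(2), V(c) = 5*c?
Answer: -6477078/5 ≈ -1.2954e+6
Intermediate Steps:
g(j) = -18/5 (g(j) = -36/(5*2) = -36/10 = -36*⅒ = -18/5)
(-3389 + 3680)*(-4448 + g(48)) = (-3389 + 3680)*(-4448 - 18/5) = 291*(-22258/5) = -6477078/5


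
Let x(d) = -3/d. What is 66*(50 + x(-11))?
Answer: 3318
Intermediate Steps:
66*(50 + x(-11)) = 66*(50 - 3/(-11)) = 66*(50 - 3*(-1/11)) = 66*(50 + 3/11) = 66*(553/11) = 3318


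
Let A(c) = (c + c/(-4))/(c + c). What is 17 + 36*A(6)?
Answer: 61/2 ≈ 30.500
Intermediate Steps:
A(c) = 3/8 (A(c) = (c + c*(-1/4))/((2*c)) = (c - c/4)*(1/(2*c)) = (3*c/4)*(1/(2*c)) = 3/8)
17 + 36*A(6) = 17 + 36*(3/8) = 17 + 27/2 = 61/2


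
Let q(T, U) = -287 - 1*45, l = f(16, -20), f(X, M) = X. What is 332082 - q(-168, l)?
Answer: 332414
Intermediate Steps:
l = 16
q(T, U) = -332 (q(T, U) = -287 - 45 = -332)
332082 - q(-168, l) = 332082 - 1*(-332) = 332082 + 332 = 332414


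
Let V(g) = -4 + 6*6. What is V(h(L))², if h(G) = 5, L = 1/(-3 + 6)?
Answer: 1024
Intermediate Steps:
L = ⅓ (L = 1/3 = ⅓ ≈ 0.33333)
V(g) = 32 (V(g) = -4 + 36 = 32)
V(h(L))² = 32² = 1024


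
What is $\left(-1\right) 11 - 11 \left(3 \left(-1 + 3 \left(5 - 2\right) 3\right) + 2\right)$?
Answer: $-891$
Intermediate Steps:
$\left(-1\right) 11 - 11 \left(3 \left(-1 + 3 \left(5 - 2\right) 3\right) + 2\right) = -11 - 11 \left(3 \left(-1 + 3 \cdot 3 \cdot 3\right) + 2\right) = -11 - 11 \left(3 \left(-1 + 3 \cdot 9\right) + 2\right) = -11 - 11 \left(3 \left(-1 + 27\right) + 2\right) = -11 - 11 \left(3 \cdot 26 + 2\right) = -11 - 11 \left(78 + 2\right) = -11 - 880 = -891$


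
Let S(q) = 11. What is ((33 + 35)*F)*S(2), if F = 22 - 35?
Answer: -9724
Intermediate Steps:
F = -13
((33 + 35)*F)*S(2) = ((33 + 35)*(-13))*11 = (68*(-13))*11 = -884*11 = -9724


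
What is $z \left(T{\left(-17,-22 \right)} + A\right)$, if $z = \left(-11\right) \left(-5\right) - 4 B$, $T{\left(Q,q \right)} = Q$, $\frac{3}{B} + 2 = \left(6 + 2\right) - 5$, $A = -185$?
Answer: $-8686$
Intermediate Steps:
$B = 3$ ($B = \frac{3}{-2 + \left(\left(6 + 2\right) - 5\right)} = \frac{3}{-2 + \left(8 - 5\right)} = \frac{3}{-2 + 3} = \frac{3}{1} = 3 \cdot 1 = 3$)
$z = 43$ ($z = \left(-11\right) \left(-5\right) - 12 = 55 - 12 = 43$)
$z \left(T{\left(-17,-22 \right)} + A\right) = 43 \left(-17 - 185\right) = 43 \left(-202\right) = -8686$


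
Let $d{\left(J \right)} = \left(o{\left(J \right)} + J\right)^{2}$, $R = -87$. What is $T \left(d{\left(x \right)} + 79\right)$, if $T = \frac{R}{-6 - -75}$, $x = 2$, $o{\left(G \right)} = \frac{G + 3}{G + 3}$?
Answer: $- \frac{2552}{23} \approx -110.96$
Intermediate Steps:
$o{\left(G \right)} = 1$ ($o{\left(G \right)} = \frac{3 + G}{3 + G} = 1$)
$d{\left(J \right)} = \left(1 + J\right)^{2}$
$T = - \frac{29}{23}$ ($T = - \frac{87}{-6 - -75} = - \frac{87}{-6 + 75} = - \frac{87}{69} = \left(-87\right) \frac{1}{69} = - \frac{29}{23} \approx -1.2609$)
$T \left(d{\left(x \right)} + 79\right) = - \frac{29 \left(\left(1 + 2\right)^{2} + 79\right)}{23} = - \frac{29 \left(3^{2} + 79\right)}{23} = - \frac{29 \left(9 + 79\right)}{23} = \left(- \frac{29}{23}\right) 88 = - \frac{2552}{23}$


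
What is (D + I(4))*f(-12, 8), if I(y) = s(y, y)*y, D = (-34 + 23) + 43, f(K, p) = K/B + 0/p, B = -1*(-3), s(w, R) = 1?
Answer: -144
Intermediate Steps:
B = 3
f(K, p) = K/3 (f(K, p) = K/3 + 0/p = K*(1/3) + 0 = K/3 + 0 = K/3)
D = 32 (D = -11 + 43 = 32)
I(y) = y (I(y) = 1*y = y)
(D + I(4))*f(-12, 8) = (32 + 4)*((1/3)*(-12)) = 36*(-4) = -144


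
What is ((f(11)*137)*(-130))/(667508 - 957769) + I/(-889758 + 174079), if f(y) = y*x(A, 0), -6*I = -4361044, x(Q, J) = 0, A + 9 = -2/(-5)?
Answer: -2180522/2147037 ≈ -1.0156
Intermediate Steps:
A = -43/5 (A = -9 - 2/(-5) = -9 - 2*(-1/5) = -9 + 2/5 = -43/5 ≈ -8.6000)
I = 2180522/3 (I = -1/6*(-4361044) = 2180522/3 ≈ 7.2684e+5)
f(y) = 0 (f(y) = y*0 = 0)
((f(11)*137)*(-130))/(667508 - 957769) + I/(-889758 + 174079) = ((0*137)*(-130))/(667508 - 957769) + 2180522/(3*(-889758 + 174079)) = (0*(-130))/(-290261) + (2180522/3)/(-715679) = 0*(-1/290261) + (2180522/3)*(-1/715679) = 0 - 2180522/2147037 = -2180522/2147037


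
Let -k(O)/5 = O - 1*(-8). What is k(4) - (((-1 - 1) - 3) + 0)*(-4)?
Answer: -80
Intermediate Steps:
k(O) = -40 - 5*O (k(O) = -5*(O - 1*(-8)) = -5*(O + 8) = -5*(8 + O) = -40 - 5*O)
k(4) - (((-1 - 1) - 3) + 0)*(-4) = (-40 - 5*4) - (((-1 - 1) - 3) + 0)*(-4) = (-40 - 20) - ((-2 - 3) + 0)*(-4) = -60 - (-5 + 0)*(-4) = -60 - (-5)*(-4) = -60 - 1*20 = -60 - 20 = -80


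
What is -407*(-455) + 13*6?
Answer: 185263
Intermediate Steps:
-407*(-455) + 13*6 = 185185 + 78 = 185263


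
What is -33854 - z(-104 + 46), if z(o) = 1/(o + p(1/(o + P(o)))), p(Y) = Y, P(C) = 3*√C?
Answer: -442784128536/13079233 - 3*I*√58/13079233 ≈ -33854.0 - 1.7468e-6*I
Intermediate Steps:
z(o) = 1/(o + 1/(o + 3*√o))
-33854 - z(-104 + 46) = -33854 - ((-104 + 46) + 3*√(-104 + 46))/(1 + (-104 + 46)*((-104 + 46) + 3*√(-104 + 46))) = -33854 - (-58 + 3*√(-58))/(1 - 58*(-58 + 3*√(-58))) = -33854 - (-58 + 3*(I*√58))/(1 - 58*(-58 + 3*(I*√58))) = -33854 - (-58 + 3*I*√58)/(1 - 58*(-58 + 3*I*√58)) = -33854 - (-58 + 3*I*√58)/(1 + (3364 - 174*I*√58)) = -33854 - (-58 + 3*I*√58)/(3365 - 174*I*√58)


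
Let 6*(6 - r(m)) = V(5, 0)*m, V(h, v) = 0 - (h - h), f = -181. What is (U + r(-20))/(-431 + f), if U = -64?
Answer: 29/306 ≈ 0.094771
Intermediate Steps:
V(h, v) = 0 (V(h, v) = 0 - 1*0 = 0 + 0 = 0)
r(m) = 6 (r(m) = 6 - 0*m = 6 - ⅙*0 = 6 + 0 = 6)
(U + r(-20))/(-431 + f) = (-64 + 6)/(-431 - 181) = -58/(-612) = -58*(-1/612) = 29/306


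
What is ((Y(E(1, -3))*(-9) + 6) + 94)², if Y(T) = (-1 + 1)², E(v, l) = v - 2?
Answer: 10000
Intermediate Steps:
E(v, l) = -2 + v
Y(T) = 0 (Y(T) = 0² = 0)
((Y(E(1, -3))*(-9) + 6) + 94)² = ((0*(-9) + 6) + 94)² = ((0 + 6) + 94)² = (6 + 94)² = 100² = 10000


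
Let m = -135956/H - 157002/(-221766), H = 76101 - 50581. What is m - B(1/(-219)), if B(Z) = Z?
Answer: -238325700031/51642648420 ≈ -4.6149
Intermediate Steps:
H = 25520
m = -1089321969/235811180 (m = -135956/25520 - 157002/(-221766) = -135956*1/25520 - 157002*(-1/221766) = -33989/6380 + 26167/36961 = -1089321969/235811180 ≈ -4.6195)
m - B(1/(-219)) = -1089321969/235811180 - 1/(-219) = -1089321969/235811180 - 1*(-1/219) = -1089321969/235811180 + 1/219 = -238325700031/51642648420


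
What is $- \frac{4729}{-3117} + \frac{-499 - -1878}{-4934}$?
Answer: $\frac{19034543}{15379278} \approx 1.2377$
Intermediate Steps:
$- \frac{4729}{-3117} + \frac{-499 - -1878}{-4934} = \left(-4729\right) \left(- \frac{1}{3117}\right) + \left(-499 + 1878\right) \left(- \frac{1}{4934}\right) = \frac{4729}{3117} + 1379 \left(- \frac{1}{4934}\right) = \frac{4729}{3117} - \frac{1379}{4934} = \frac{19034543}{15379278}$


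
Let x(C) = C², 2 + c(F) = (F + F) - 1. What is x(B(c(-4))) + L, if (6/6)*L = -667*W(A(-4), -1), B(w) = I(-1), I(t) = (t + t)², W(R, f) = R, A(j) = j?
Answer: 2684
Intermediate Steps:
c(F) = -3 + 2*F (c(F) = -2 + ((F + F) - 1) = -2 + (2*F - 1) = -2 + (-1 + 2*F) = -3 + 2*F)
I(t) = 4*t² (I(t) = (2*t)² = 4*t²)
B(w) = 4 (B(w) = 4*(-1)² = 4*1 = 4)
L = 2668 (L = -667*(-4) = 2668)
x(B(c(-4))) + L = 4² + 2668 = 16 + 2668 = 2684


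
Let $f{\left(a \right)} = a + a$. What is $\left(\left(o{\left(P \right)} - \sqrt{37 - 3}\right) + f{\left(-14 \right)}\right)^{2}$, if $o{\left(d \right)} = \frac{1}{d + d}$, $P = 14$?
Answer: $\frac{639745}{784} + \frac{783 \sqrt{34}}{14} \approx 1142.1$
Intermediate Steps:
$o{\left(d \right)} = \frac{1}{2 d}$
$f{\left(a \right)} = 2 a$
$\left(\left(o{\left(P \right)} - \sqrt{37 - 3}\right) + f{\left(-14 \right)}\right)^{2} = \left(\left(\frac{1}{2 \cdot 14} - \sqrt{37 - 3}\right) + 2 \left(-14\right)\right)^{2} = \left(\left(\frac{1}{2} \cdot \frac{1}{14} - \sqrt{34}\right) - 28\right)^{2} = \left(\left(\frac{1}{28} - \sqrt{34}\right) - 28\right)^{2} = \left(- \frac{783}{28} - \sqrt{34}\right)^{2}$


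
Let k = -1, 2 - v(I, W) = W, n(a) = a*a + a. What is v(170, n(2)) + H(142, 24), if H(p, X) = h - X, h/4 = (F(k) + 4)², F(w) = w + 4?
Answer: 168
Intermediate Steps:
n(a) = a + a² (n(a) = a² + a = a + a²)
v(I, W) = 2 - W
F(w) = 4 + w
h = 196 (h = 4*((4 - 1) + 4)² = 4*(3 + 4)² = 4*7² = 4*49 = 196)
H(p, X) = 196 - X
v(170, n(2)) + H(142, 24) = (2 - 2*(1 + 2)) + (196 - 1*24) = (2 - 2*3) + (196 - 24) = (2 - 1*6) + 172 = (2 - 6) + 172 = -4 + 172 = 168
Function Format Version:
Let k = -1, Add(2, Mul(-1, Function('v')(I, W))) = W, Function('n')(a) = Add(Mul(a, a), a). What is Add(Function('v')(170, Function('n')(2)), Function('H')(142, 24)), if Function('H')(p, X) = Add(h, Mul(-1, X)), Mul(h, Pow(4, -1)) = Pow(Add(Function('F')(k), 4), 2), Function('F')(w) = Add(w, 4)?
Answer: 168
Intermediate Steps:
Function('n')(a) = Add(a, Pow(a, 2)) (Function('n')(a) = Add(Pow(a, 2), a) = Add(a, Pow(a, 2)))
Function('v')(I, W) = Add(2, Mul(-1, W))
Function('F')(w) = Add(4, w)
h = 196 (h = Mul(4, Pow(Add(Add(4, -1), 4), 2)) = Mul(4, Pow(Add(3, 4), 2)) = Mul(4, Pow(7, 2)) = Mul(4, 49) = 196)
Function('H')(p, X) = Add(196, Mul(-1, X))
Add(Function('v')(170, Function('n')(2)), Function('H')(142, 24)) = Add(Add(2, Mul(-1, Mul(2, Add(1, 2)))), Add(196, Mul(-1, 24))) = Add(Add(2, Mul(-1, Mul(2, 3))), Add(196, -24)) = Add(Add(2, Mul(-1, 6)), 172) = Add(Add(2, -6), 172) = Add(-4, 172) = 168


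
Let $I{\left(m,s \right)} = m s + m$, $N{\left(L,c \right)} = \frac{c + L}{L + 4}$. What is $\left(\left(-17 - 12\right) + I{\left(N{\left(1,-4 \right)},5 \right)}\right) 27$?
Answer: $- \frac{4401}{5} \approx -880.2$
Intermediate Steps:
$N{\left(L,c \right)} = \frac{L + c}{4 + L}$
$I{\left(m,s \right)} = m + m s$
$\left(\left(-17 - 12\right) + I{\left(N{\left(1,-4 \right)},5 \right)}\right) 27 = \left(\left(-17 - 12\right) + \frac{1 - 4}{4 + 1} \left(1 + 5\right)\right) 27 = \left(-29 + \frac{1}{5} \left(-3\right) 6\right) 27 = \left(-29 - \frac{18}{5}\right) 27 = \left(- \frac{163}{5}\right) 27 = - \frac{4401}{5}$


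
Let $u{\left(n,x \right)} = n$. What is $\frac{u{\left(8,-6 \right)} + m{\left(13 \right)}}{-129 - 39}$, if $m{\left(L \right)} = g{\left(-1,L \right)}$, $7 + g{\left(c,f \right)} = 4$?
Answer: $- \frac{5}{168} \approx -0.029762$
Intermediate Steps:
$g{\left(c,f \right)} = -3$ ($g{\left(c,f \right)} = -7 + 4 = -3$)
$m{\left(L \right)} = -3$
$\frac{u{\left(8,-6 \right)} + m{\left(13 \right)}}{-129 - 39} = \frac{8 - 3}{-129 - 39} = \frac{5}{-168} = 5 \left(- \frac{1}{168}\right) = - \frac{5}{168}$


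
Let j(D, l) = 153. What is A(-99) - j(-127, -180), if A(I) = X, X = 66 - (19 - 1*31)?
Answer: -75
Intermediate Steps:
X = 78 (X = 66 - (19 - 31) = 66 - 1*(-12) = 66 + 12 = 78)
A(I) = 78
A(-99) - j(-127, -180) = 78 - 1*153 = 78 - 153 = -75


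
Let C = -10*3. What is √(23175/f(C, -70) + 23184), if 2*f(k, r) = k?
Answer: √21639 ≈ 147.10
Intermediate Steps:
C = -30
f(k, r) = k/2
√(23175/f(C, -70) + 23184) = √(23175/(((½)*(-30))) + 23184) = √(23175/(-15) + 23184) = √(23175*(-1/15) + 23184) = √(-1545 + 23184) = √21639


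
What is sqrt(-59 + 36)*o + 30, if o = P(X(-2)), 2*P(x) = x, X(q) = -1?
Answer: 30 - I*sqrt(23)/2 ≈ 30.0 - 2.3979*I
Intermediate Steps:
P(x) = x/2
o = -1/2 (o = (1/2)*(-1) = -1/2 ≈ -0.50000)
sqrt(-59 + 36)*o + 30 = sqrt(-59 + 36)*(-1/2) + 30 = sqrt(-23)*(-1/2) + 30 = (I*sqrt(23))*(-1/2) + 30 = -I*sqrt(23)/2 + 30 = 30 - I*sqrt(23)/2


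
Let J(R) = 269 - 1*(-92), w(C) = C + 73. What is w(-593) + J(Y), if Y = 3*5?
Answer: -159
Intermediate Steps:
w(C) = 73 + C
Y = 15
J(R) = 361 (J(R) = 269 + 92 = 361)
w(-593) + J(Y) = (73 - 593) + 361 = -520 + 361 = -159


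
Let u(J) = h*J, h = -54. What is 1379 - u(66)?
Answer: 4943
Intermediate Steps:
u(J) = -54*J
1379 - u(66) = 1379 - (-54)*66 = 1379 - 1*(-3564) = 1379 + 3564 = 4943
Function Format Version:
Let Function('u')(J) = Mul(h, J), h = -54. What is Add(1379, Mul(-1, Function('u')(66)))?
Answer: 4943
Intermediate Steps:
Function('u')(J) = Mul(-54, J)
Add(1379, Mul(-1, Function('u')(66))) = Add(1379, Mul(-1, Mul(-54, 66))) = Add(1379, Mul(-1, -3564)) = Add(1379, 3564) = 4943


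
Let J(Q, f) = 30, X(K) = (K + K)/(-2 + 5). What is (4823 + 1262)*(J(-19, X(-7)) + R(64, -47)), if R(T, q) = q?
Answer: -103445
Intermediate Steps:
X(K) = 2*K/3 (X(K) = (2*K)/3 = (2*K)*(1/3) = 2*K/3)
(4823 + 1262)*(J(-19, X(-7)) + R(64, -47)) = (4823 + 1262)*(30 - 47) = 6085*(-17) = -103445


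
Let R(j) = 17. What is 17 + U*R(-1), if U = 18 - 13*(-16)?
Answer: 3859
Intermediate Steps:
U = 226 (U = 18 + 208 = 226)
17 + U*R(-1) = 17 + 226*17 = 17 + 3842 = 3859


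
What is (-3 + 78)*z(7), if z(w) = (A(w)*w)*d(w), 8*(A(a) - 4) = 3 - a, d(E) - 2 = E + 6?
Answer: 55125/2 ≈ 27563.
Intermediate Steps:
d(E) = 8 + E (d(E) = 2 + (E + 6) = 2 + (6 + E) = 8 + E)
A(a) = 35/8 - a/8 (A(a) = 4 + (3 - a)/8 = 4 + (3/8 - a/8) = 35/8 - a/8)
z(w) = w*(8 + w)*(35/8 - w/8) (z(w) = ((35/8 - w/8)*w)*(8 + w) = (w*(35/8 - w/8))*(8 + w) = w*(8 + w)*(35/8 - w/8))
(-3 + 78)*z(7) = (-3 + 78)*(-⅛*7*(-35 + 7)*(8 + 7)) = 75*(-⅛*7*(-28)*15) = 75*(735/2) = 55125/2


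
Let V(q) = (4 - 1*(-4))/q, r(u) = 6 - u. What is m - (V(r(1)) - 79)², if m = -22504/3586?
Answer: -268817117/44825 ≈ -5997.0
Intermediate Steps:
V(q) = 8/q (V(q) = (4 + 4)/q = 8/q)
m = -11252/1793 (m = -22504*1/3586 = -11252/1793 ≈ -6.2755)
m - (V(r(1)) - 79)² = -11252/1793 - (8/(6 - 1*1) - 79)² = -11252/1793 - (8/(6 - 1) - 79)² = -11252/1793 - (8/5 - 79)² = -11252/1793 - (-387/5)² = -11252/1793 - 1*149769/25 = -11252/1793 - 149769/25 = -268817117/44825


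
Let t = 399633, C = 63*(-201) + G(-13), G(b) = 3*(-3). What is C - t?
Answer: -412305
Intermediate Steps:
G(b) = -9
C = -12672 (C = 63*(-201) - 9 = -12663 - 9 = -12672)
C - t = -12672 - 1*399633 = -12672 - 399633 = -412305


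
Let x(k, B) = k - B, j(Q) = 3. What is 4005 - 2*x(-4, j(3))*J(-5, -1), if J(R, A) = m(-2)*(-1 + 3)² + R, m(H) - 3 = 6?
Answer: 4439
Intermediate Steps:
m(H) = 9 (m(H) = 3 + 6 = 9)
J(R, A) = 36 + R (J(R, A) = 9*(-1 + 3)² + R = 9*2² + R = 9*4 + R = 36 + R)
4005 - 2*x(-4, j(3))*J(-5, -1) = 4005 - 2*(-4 - 1*3)*(36 - 5) = 4005 - 2*(-4 - 3)*31 = 4005 - 2*(-7)*31 = 4005 - (-14)*31 = 4005 - 1*(-434) = 4005 + 434 = 4439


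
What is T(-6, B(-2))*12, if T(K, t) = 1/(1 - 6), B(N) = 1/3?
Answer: -12/5 ≈ -2.4000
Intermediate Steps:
B(N) = 1/3
T(K, t) = -1/5 (T(K, t) = 1/(-5) = -1/5)
T(-6, B(-2))*12 = -1/5*12 = -12/5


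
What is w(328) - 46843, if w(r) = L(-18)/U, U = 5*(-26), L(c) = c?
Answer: -3044786/65 ≈ -46843.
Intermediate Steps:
U = -130
w(r) = 9/65 (w(r) = -18/(-130) = -18*(-1/130) = 9/65)
w(328) - 46843 = 9/65 - 46843 = -3044786/65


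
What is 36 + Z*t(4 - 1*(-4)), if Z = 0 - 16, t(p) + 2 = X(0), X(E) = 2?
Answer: 36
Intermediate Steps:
t(p) = 0 (t(p) = -2 + 2 = 0)
Z = -16
36 + Z*t(4 - 1*(-4)) = 36 - 16*0 = 36 + 0 = 36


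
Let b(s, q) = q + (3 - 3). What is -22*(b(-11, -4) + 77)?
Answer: -1606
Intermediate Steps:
b(s, q) = q (b(s, q) = q + 0 = q)
-22*(b(-11, -4) + 77) = -22*(-4 + 77) = -22*73 = -1606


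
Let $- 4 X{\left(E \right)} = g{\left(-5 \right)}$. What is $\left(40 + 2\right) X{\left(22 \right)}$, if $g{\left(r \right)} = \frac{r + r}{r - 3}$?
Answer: $- \frac{105}{8} \approx -13.125$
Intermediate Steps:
$g{\left(r \right)} = \frac{2 r}{-3 + r}$
$X{\left(E \right)} = - \frac{5}{16}$ ($X{\left(E \right)} = - \frac{2 \left(-5\right) \frac{1}{-3 - 5}}{4} = - \frac{2 \left(-5\right) \frac{1}{-8}}{4} = - \frac{2 \left(-5\right) \left(- \frac{1}{8}\right)}{4} = \left(- \frac{1}{4}\right) \frac{5}{4} = - \frac{5}{16}$)
$\left(40 + 2\right) X{\left(22 \right)} = \left(40 + 2\right) \left(- \frac{5}{16}\right) = 42 \left(- \frac{5}{16}\right) = - \frac{105}{8}$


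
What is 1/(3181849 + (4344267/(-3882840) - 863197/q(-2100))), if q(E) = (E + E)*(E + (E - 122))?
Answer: 587357206800/1868881256011638781 ≈ 3.1428e-7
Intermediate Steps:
q(E) = 2*E*(-122 + 2*E) (q(E) = (2*E)*(E + (-122 + E)) = (2*E)*(-122 + 2*E) = 2*E*(-122 + 2*E))
1/(3181849 + (4344267/(-3882840) - 863197/q(-2100))) = 1/(3181849 + (4344267/(-3882840) - 863197*(-1/(8400*(-61 - 2100))))) = 1/(3181849 + (4344267*(-1/3882840) - 863197/(4*(-2100)*(-2161)))) = 1/(3181849 + (-1448089/1294280 - 863197/18152400)) = 1/(3181849 - 685087734419/587357206800) = 1/(1868881256011638781/587357206800) = 587357206800/1868881256011638781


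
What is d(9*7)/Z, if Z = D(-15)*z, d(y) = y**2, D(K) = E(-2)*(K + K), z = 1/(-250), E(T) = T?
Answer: -33075/2 ≈ -16538.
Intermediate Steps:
z = -1/250 ≈ -0.0040000
D(K) = -4*K (D(K) = -2*(K + K) = -4*K)
Z = -6/25 (Z = -4*(-15)*(-1/250) = 60*(-1/250) = -6/25 ≈ -0.24000)
d(9*7)/Z = (9*7)**2/(-6/25) = 63**2*(-25/6) = 3969*(-25/6) = -33075/2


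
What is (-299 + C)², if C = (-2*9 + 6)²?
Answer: 24025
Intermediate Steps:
C = 144 (C = (-18 + 6)² = (-12)² = 144)
(-299 + C)² = (-299 + 144)² = (-155)² = 24025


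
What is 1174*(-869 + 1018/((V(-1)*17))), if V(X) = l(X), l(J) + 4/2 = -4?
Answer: -52628072/51 ≈ -1.0319e+6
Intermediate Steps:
l(J) = -6 (l(J) = -2 - 4 = -6)
V(X) = -6
1174*(-869 + 1018/((V(-1)*17))) = 1174*(-869 + 1018/((-6*17))) = 1174*(-869 + 1018/(-102)) = 1174*(-869 + 1018*(-1/102)) = 1174*(-869 - 509/51) = 1174*(-44828/51) = -52628072/51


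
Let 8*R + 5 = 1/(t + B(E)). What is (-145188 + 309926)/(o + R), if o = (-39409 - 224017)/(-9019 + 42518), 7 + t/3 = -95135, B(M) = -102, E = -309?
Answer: -12605623227458688/649548537283 ≈ -19407.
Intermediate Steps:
t = -285426 (t = -21 + 3*(-95135) = -21 - 285405 = -285426)
o = -263426/33499 ≈ -7.8637
R = -1427641/2284224 (R = -5/8 + 1/(8*(-285426 - 102)) = -5/8 + (1/8)/(-285528) = -5/8 + (1/8)*(-1/285528) = -5/8 - 1/2284224 = -1427641/2284224 ≈ -0.62500)
(-145188 + 309926)/(o + R) = (-145188 + 309926)/(-263426/33499 - 1427641/2284224) = 164738/(-649548537283/76519219776) = 164738*(-76519219776/649548537283) = -12605623227458688/649548537283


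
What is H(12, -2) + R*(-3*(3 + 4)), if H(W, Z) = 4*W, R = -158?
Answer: 3366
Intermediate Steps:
H(12, -2) + R*(-3*(3 + 4)) = 4*12 - (-474)*(3 + 4) = 48 - (-474)*7 = 48 - 158*(-21) = 48 + 3318 = 3366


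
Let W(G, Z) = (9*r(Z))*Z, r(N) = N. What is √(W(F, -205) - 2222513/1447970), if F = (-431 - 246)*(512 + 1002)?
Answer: √792989792420253890/1447970 ≈ 615.00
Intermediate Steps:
F = -1024978 (F = -677*1514 = -1024978)
W(G, Z) = 9*Z² (W(G, Z) = (9*Z)*Z = 9*Z²)
√(W(F, -205) - 2222513/1447970) = √(9*(-205)² - 2222513/1447970) = √(9*42025 - 2222513*1/1447970) = √(378225 - 2222513/1447970) = √(547656230737/1447970) = √792989792420253890/1447970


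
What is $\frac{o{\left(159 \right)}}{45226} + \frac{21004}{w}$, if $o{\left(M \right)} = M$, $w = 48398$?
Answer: $\frac{478811093}{1094423974} \approx 0.4375$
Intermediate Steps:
$\frac{o{\left(159 \right)}}{45226} + \frac{21004}{w} = \frac{159}{45226} + \frac{21004}{48398} = 159 \cdot \frac{1}{45226} + 21004 \cdot \frac{1}{48398} = \frac{159}{45226} + \frac{10502}{24199} = \frac{478811093}{1094423974}$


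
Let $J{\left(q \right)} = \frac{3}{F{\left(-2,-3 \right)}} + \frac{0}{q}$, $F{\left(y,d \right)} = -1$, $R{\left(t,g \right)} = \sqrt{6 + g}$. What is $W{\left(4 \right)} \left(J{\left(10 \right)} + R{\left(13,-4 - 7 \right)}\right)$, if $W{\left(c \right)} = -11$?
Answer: $33 - 11 i \sqrt{5} \approx 33.0 - 24.597 i$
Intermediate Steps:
$J{\left(q \right)} = -3$ ($J{\left(q \right)} = \frac{3}{-1} + \frac{0}{q} = 3 \left(-1\right) + 0 = -3 + 0 = -3$)
$W{\left(4 \right)} \left(J{\left(10 \right)} + R{\left(13,-4 - 7 \right)}\right) = - 11 \left(-3 + \sqrt{6 - 11}\right) = - 11 \left(-3 + \sqrt{-5}\right) = - 11 \left(-3 + i \sqrt{5}\right) = 33 - 11 i \sqrt{5}$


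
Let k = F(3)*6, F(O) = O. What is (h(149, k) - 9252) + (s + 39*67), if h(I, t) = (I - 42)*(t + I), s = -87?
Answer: 11143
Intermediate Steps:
k = 18 (k = 3*6 = 18)
h(I, t) = (-42 + I)*(I + t)
(h(149, k) - 9252) + (s + 39*67) = ((149² - 42*149 - 42*18 + 149*18) - 9252) + (-87 + 39*67) = ((22201 - 6258 - 756 + 2682) - 9252) + (-87 + 2613) = (17869 - 9252) + 2526 = 8617 + 2526 = 11143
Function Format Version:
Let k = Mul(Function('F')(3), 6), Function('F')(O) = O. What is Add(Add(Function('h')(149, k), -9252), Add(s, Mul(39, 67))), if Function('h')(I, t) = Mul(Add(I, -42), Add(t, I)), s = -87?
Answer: 11143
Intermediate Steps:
k = 18 (k = Mul(3, 6) = 18)
Function('h')(I, t) = Mul(Add(-42, I), Add(I, t))
Add(Add(Function('h')(149, k), -9252), Add(s, Mul(39, 67))) = Add(Add(Add(Pow(149, 2), Mul(-42, 149), Mul(-42, 18), Mul(149, 18)), -9252), Add(-87, Mul(39, 67))) = Add(Add(Add(22201, -6258, -756, 2682), -9252), Add(-87, 2613)) = Add(Add(17869, -9252), 2526) = Add(8617, 2526) = 11143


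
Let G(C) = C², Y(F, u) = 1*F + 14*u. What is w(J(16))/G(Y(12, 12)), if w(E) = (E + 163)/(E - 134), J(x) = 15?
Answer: -89/1927800 ≈ -4.6167e-5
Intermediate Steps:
Y(F, u) = F + 14*u
w(E) = (163 + E)/(-134 + E)
w(J(16))/G(Y(12, 12)) = ((163 + 15)/(-134 + 15))/((12 + 14*12)²) = (178/(-119))/((12 + 168)²) = (-1/119*178)/(180²) = -178/119/32400 = -178/119*1/32400 = -89/1927800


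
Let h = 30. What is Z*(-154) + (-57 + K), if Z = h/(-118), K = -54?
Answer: -4239/59 ≈ -71.847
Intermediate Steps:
Z = -15/59 (Z = 30/(-118) = 30*(-1/118) = -15/59 ≈ -0.25424)
Z*(-154) + (-57 + K) = -15/59*(-154) + (-57 - 54) = 2310/59 - 111 = -4239/59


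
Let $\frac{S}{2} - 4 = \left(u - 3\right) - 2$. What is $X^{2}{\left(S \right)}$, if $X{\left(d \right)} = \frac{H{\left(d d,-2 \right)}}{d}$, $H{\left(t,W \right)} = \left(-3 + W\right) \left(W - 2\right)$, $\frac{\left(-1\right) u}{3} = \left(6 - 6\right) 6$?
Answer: $100$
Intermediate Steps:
$u = 0$ ($u = - 3 \left(6 - 6\right) 6 = - 3 \cdot 0 \cdot 6 = \left(-3\right) 0 = 0$)
$S = -2$ ($S = 8 + 2 \left(\left(0 - 3\right) - 2\right) = 8 + 2 \left(-3 - 2\right) = 8 + 2 \left(-5\right) = 8 - 10 = -2$)
$H{\left(t,W \right)} = \left(-3 + W\right) \left(-2 + W\right)$
$X{\left(d \right)} = \frac{20}{d}$ ($X{\left(d \right)} = \frac{6 + \left(-2\right)^{2} - -10}{d} = \frac{6 + 4 + 10}{d} = \frac{20}{d}$)
$X^{2}{\left(S \right)} = \left(\frac{20}{-2}\right)^{2} = \left(20 \left(- \frac{1}{2}\right)\right)^{2} = \left(-10\right)^{2} = 100$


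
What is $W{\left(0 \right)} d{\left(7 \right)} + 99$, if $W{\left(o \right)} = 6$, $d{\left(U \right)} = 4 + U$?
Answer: $165$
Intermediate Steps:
$W{\left(0 \right)} d{\left(7 \right)} + 99 = 6 \left(4 + 7\right) + 99 = 6 \cdot 11 + 99 = 66 + 99 = 165$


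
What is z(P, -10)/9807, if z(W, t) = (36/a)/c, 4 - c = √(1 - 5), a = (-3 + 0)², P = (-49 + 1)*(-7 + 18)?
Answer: 4/49035 + 2*I/49035 ≈ 8.1574e-5 + 4.0787e-5*I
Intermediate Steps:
P = -528 (P = -48*11 = -528)
a = 9 (a = (-3)² = 9)
c = 4 - 2*I (c = 4 - √(1 - 5) = 4 - √(-4) = 4 - 2*I ≈ 4.0 - 2.0*I)
z(W, t) = (4 + 2*I)/5 (z(W, t) = (36/9)/(4 - 2*I) = (36*(⅑))*((4 + 2*I)/20) = 4*((4 + 2*I)/20) = (4 + 2*I)/5)
z(P, -10)/9807 = (⅘ + 2*I/5)/9807 = (⅘ + 2*I/5)*(1/9807) = 4/49035 + 2*I/49035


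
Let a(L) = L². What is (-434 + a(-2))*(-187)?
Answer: 80410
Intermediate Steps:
(-434 + a(-2))*(-187) = (-434 + (-2)²)*(-187) = (-434 + 4)*(-187) = -430*(-187) = 80410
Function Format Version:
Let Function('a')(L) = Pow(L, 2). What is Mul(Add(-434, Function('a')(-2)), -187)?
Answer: 80410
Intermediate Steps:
Mul(Add(-434, Function('a')(-2)), -187) = Mul(Add(-434, Pow(-2, 2)), -187) = Mul(Add(-434, 4), -187) = Mul(-430, -187) = 80410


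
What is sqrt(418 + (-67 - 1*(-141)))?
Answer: 2*sqrt(123) ≈ 22.181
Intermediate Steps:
sqrt(418 + (-67 - 1*(-141))) = sqrt(418 + (-67 + 141)) = sqrt(418 + 74) = sqrt(492) = 2*sqrt(123)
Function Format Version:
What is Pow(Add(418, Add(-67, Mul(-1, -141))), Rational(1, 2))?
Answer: Mul(2, Pow(123, Rational(1, 2))) ≈ 22.181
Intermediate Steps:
Pow(Add(418, Add(-67, Mul(-1, -141))), Rational(1, 2)) = Pow(Add(418, Add(-67, 141)), Rational(1, 2)) = Pow(Add(418, 74), Rational(1, 2)) = Pow(492, Rational(1, 2)) = Mul(2, Pow(123, Rational(1, 2)))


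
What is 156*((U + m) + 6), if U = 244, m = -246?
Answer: 624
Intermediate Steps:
156*((U + m) + 6) = 156*((244 - 246) + 6) = 156*(-2 + 6) = 156*4 = 624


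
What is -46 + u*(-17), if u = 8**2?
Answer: -1134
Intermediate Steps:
u = 64
-46 + u*(-17) = -46 + 64*(-17) = -46 - 1088 = -1134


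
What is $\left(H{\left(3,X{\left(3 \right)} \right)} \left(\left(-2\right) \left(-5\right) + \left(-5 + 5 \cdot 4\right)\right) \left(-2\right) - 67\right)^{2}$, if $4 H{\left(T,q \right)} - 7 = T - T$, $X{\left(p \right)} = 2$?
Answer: $\frac{95481}{4} \approx 23870.0$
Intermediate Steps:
$H{\left(T,q \right)} = \frac{7}{4}$ ($H{\left(T,q \right)} = \frac{7}{4} + \frac{T - T}{4} = \frac{7}{4} + \frac{1}{4} \cdot 0 = \frac{7}{4} + 0 = \frac{7}{4}$)
$\left(H{\left(3,X{\left(3 \right)} \right)} \left(\left(-2\right) \left(-5\right) + \left(-5 + 5 \cdot 4\right)\right) \left(-2\right) - 67\right)^{2} = \left(\frac{7 \left(\left(-2\right) \left(-5\right) + \left(-5 + 5 \cdot 4\right)\right)}{4} \left(-2\right) - 67\right)^{2} = \left(\frac{7 \left(10 + \left(-5 + 20\right)\right)}{4} \left(-2\right) - 67\right)^{2} = \left(\frac{7 \left(10 + 15\right)}{4} \left(-2\right) - 67\right)^{2} = \left(\frac{7}{4} \cdot 25 \left(-2\right) - 67\right)^{2} = \left(\frac{175}{4} \left(-2\right) - 67\right)^{2} = \left(- \frac{175}{2} - 67\right)^{2} = \left(- \frac{309}{2}\right)^{2} = \frac{95481}{4}$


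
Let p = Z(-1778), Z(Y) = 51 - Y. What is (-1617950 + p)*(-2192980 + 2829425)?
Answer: -1028572129845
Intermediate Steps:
p = 1829 (p = 51 - 1*(-1778) = 51 + 1778 = 1829)
(-1617950 + p)*(-2192980 + 2829425) = (-1617950 + 1829)*(-2192980 + 2829425) = -1616121*636445 = -1028572129845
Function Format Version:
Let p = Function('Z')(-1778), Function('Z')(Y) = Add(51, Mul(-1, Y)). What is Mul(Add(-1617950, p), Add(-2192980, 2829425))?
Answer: -1028572129845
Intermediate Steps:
p = 1829 (p = Add(51, Mul(-1, -1778)) = Add(51, 1778) = 1829)
Mul(Add(-1617950, p), Add(-2192980, 2829425)) = Mul(Add(-1617950, 1829), Add(-2192980, 2829425)) = Mul(-1616121, 636445) = -1028572129845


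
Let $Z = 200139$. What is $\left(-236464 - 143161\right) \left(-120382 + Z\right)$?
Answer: $-30277751125$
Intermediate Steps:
$\left(-236464 - 143161\right) \left(-120382 + Z\right) = \left(-236464 - 143161\right) \left(-120382 + 200139\right) = \left(-236464 - 143161\right) 79757 = \left(-379625\right) 79757 = -30277751125$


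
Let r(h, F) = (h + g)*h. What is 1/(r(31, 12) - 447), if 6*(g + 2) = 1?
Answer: 6/2743 ≈ 0.0021874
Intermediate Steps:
g = -11/6 (g = -2 + (⅙)*1 = -2 + ⅙ = -11/6 ≈ -1.8333)
r(h, F) = h*(-11/6 + h) (r(h, F) = (h - 11/6)*h = (-11/6 + h)*h = h*(-11/6 + h))
1/(r(31, 12) - 447) = 1/((⅙)*31*(-11 + 6*31) - 447) = 1/((⅙)*31*(-11 + 186) - 447) = 1/((⅙)*31*175 - 447) = 1/(5425/6 - 447) = 1/(2743/6) = 6/2743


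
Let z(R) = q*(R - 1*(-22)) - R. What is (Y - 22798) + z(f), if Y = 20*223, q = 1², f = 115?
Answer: -18316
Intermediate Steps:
q = 1
z(R) = 22 (z(R) = 1*(R - 1*(-22)) - R = 1*(R + 22) - R = 1*(22 + R) - R = (22 + R) - R = 22)
Y = 4460
(Y - 22798) + z(f) = (4460 - 22798) + 22 = -18338 + 22 = -18316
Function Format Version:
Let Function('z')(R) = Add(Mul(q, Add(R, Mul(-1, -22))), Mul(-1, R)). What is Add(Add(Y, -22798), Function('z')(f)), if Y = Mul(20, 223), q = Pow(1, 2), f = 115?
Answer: -18316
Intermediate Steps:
q = 1
Function('z')(R) = 22 (Function('z')(R) = Add(Mul(1, Add(R, Mul(-1, -22))), Mul(-1, R)) = Add(Mul(1, Add(R, 22)), Mul(-1, R)) = Add(Mul(1, Add(22, R)), Mul(-1, R)) = Add(Add(22, R), Mul(-1, R)) = 22)
Y = 4460
Add(Add(Y, -22798), Function('z')(f)) = Add(Add(4460, -22798), 22) = Add(-18338, 22) = -18316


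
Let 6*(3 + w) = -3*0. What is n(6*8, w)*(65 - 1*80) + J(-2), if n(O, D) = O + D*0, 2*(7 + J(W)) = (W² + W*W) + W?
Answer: -724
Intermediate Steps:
J(W) = -7 + W² + W/2 (J(W) = -7 + ((W² + W*W) + W)/2 = -7 + ((W² + W²) + W)/2 = -7 + (2*W² + W)/2 = -7 + (W + 2*W²)/2 = -7 + (W² + W/2) = -7 + W² + W/2)
w = -3 (w = -3 + (-3*0)/6 = -3 + (⅙)*0 = -3 + 0 = -3)
n(O, D) = O (n(O, D) = O + 0 = O)
n(6*8, w)*(65 - 1*80) + J(-2) = (6*8)*(65 - 1*80) + (-7 + (-2)² + (½)*(-2)) = 48*(65 - 80) + (-7 + 4 - 1) = 48*(-15) - 4 = -720 - 4 = -724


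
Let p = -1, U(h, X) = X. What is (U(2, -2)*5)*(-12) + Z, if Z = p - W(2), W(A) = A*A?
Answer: 115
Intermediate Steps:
W(A) = A²
Z = -5 (Z = -1 - 1*2² = -1 - 1*4 = -1 - 4 = -5)
(U(2, -2)*5)*(-12) + Z = -2*5*(-12) - 5 = -10*(-12) - 5 = 120 - 5 = 115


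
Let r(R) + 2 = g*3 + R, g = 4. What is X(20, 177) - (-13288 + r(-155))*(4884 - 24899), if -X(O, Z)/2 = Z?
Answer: -268861849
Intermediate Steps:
X(O, Z) = -2*Z
r(R) = 10 + R (r(R) = -2 + (4*3 + R) = -2 + (12 + R) = 10 + R)
X(20, 177) - (-13288 + r(-155))*(4884 - 24899) = -2*177 - (-13288 + (10 - 155))*(4884 - 24899) = -354 - (-13288 - 145)*(-20015) = -354 - (-13433)*(-20015) = -354 - 1*268861495 = -354 - 268861495 = -268861849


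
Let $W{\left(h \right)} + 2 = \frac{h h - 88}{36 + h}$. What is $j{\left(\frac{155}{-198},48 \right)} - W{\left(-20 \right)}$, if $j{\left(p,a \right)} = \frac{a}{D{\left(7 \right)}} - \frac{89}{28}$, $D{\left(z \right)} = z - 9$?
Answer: $- \frac{1251}{28} \approx -44.679$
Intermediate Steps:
$D{\left(z \right)} = -9 + z$
$W{\left(h \right)} = -2 + \frac{-88 + h^{2}}{36 + h}$ ($W{\left(h \right)} = -2 + \frac{h h - 88}{36 + h} = -2 + \frac{h^{2} - 88}{36 + h} = -2 + \frac{-88 + h^{2}}{36 + h}$)
$j{\left(p,a \right)} = - \frac{89}{28} - \frac{a}{2}$ ($j{\left(p,a \right)} = \frac{a}{-9 + 7} - \frac{89}{28} = \frac{a}{-2} - \frac{89}{28} = a \left(- \frac{1}{2}\right) - \frac{89}{28} = - \frac{a}{2} - \frac{89}{28} = - \frac{89}{28} - \frac{a}{2}$)
$j{\left(\frac{155}{-198},48 \right)} - W{\left(-20 \right)} = \left(- \frac{89}{28} - 24\right) - \frac{-160 + \left(-20\right)^{2} - -40}{36 - 20} = \left(- \frac{89}{28} - 24\right) - \frac{-160 + 400 + 40}{16} = - \frac{761}{28} - \frac{1}{16} \cdot 280 = - \frac{761}{28} - \frac{35}{2} = - \frac{1251}{28}$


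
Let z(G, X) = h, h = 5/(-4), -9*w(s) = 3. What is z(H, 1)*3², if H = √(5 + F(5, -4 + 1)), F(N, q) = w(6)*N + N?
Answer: -45/4 ≈ -11.250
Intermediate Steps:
w(s) = -⅓ (w(s) = -⅑*3 = -⅓)
F(N, q) = 2*N/3 (F(N, q) = -N/3 + N = 2*N/3)
h = -5/4 (h = 5*(-¼) = -5/4 ≈ -1.2500)
H = 5*√3/3 (H = √(5 + (⅔)*5) = √(5 + 10/3) = √(25/3) = 5*√3/3 ≈ 2.8868)
z(G, X) = -5/4
z(H, 1)*3² = -5/4*3² = -5/4*9 = -45/4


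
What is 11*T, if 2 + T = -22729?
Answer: -250041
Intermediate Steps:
T = -22731 (T = -2 - 22729 = -22731)
11*T = 11*(-22731) = -250041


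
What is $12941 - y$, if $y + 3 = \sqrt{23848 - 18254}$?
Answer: $12944 - \sqrt{5594} \approx 12869.0$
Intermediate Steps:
$y = -3 + \sqrt{5594}$ ($y = -3 + \sqrt{23848 - 18254} = -3 + \sqrt{5594} \approx 71.793$)
$12941 - y = 12941 - \left(-3 + \sqrt{5594}\right) = 12941 + \left(3 - \sqrt{5594}\right) = 12944 - \sqrt{5594}$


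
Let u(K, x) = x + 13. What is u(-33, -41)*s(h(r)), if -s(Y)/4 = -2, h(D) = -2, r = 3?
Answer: -224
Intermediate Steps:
u(K, x) = 13 + x
s(Y) = 8 (s(Y) = -4*(-2) = 8)
u(-33, -41)*s(h(r)) = (13 - 41)*8 = -28*8 = -224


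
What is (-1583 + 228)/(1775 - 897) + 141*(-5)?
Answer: -620345/878 ≈ -706.54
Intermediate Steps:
(-1583 + 228)/(1775 - 897) + 141*(-5) = -1355/878 - 705 = -620345/878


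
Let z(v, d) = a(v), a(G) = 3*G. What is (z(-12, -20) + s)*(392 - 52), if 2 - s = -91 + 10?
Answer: 15980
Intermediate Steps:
s = 83 (s = 2 - (-91 + 10) = 2 - 1*(-81) = 2 + 81 = 83)
z(v, d) = 3*v
(z(-12, -20) + s)*(392 - 52) = (3*(-12) + 83)*(392 - 52) = (-36 + 83)*340 = 47*340 = 15980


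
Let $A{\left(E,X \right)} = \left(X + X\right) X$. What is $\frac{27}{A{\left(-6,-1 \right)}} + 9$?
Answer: $\frac{45}{2} \approx 22.5$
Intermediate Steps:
$A{\left(E,X \right)} = 2 X^{2}$ ($A{\left(E,X \right)} = 2 X X = 2 X^{2}$)
$\frac{27}{A{\left(-6,-1 \right)}} + 9 = \frac{27}{2 \left(-1\right)^{2}} + 9 = \frac{27}{2 \cdot 1} + 9 = \frac{27}{2} + 9 = \frac{45}{2}$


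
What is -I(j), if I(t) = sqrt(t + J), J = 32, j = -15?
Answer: -sqrt(17) ≈ -4.1231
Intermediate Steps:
I(t) = sqrt(32 + t) (I(t) = sqrt(t + 32) = sqrt(32 + t))
-I(j) = -sqrt(32 - 15) = -sqrt(17)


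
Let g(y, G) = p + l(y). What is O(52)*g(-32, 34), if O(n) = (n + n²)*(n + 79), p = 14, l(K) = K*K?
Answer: 374755368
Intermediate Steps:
l(K) = K²
g(y, G) = 14 + y²
O(n) = (79 + n)*(n + n²) (O(n) = (n + n²)*(79 + n) = (79 + n)*(n + n²))
O(52)*g(-32, 34) = (52*(79 + 52² + 80*52))*(14 + (-32)²) = (52*(79 + 2704 + 4160))*(14 + 1024) = (52*6943)*1038 = 361036*1038 = 374755368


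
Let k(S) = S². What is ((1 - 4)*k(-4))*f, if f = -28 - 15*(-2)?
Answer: -96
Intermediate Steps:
f = 2 (f = -28 + 30 = 2)
((1 - 4)*k(-4))*f = ((1 - 4)*(-4)²)*2 = -3*16*2 = -48*2 = -96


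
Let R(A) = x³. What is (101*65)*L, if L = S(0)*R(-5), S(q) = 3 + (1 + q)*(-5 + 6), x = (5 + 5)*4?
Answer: 1680640000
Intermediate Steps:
x = 40 (x = 10*4 = 40)
S(q) = 4 + q (S(q) = 3 + (1 + q)*1 = 3 + (1 + q) = 4 + q)
R(A) = 64000 (R(A) = 40³ = 64000)
L = 256000 (L = (4 + 0)*64000 = 4*64000 = 256000)
(101*65)*L = (101*65)*256000 = 6565*256000 = 1680640000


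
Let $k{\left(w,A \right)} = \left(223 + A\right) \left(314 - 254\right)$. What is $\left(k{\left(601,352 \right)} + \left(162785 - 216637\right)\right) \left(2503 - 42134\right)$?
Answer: $766939112$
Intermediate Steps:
$k{\left(w,A \right)} = 13380 + 60 A$ ($k{\left(w,A \right)} = \left(223 + A\right) 60 = 13380 + 60 A$)
$\left(k{\left(601,352 \right)} + \left(162785 - 216637\right)\right) \left(2503 - 42134\right) = \left(\left(13380 + 60 \cdot 352\right) + \left(162785 - 216637\right)\right) \left(2503 - 42134\right) = \left(\left(13380 + 21120\right) + \left(162785 - 216637\right)\right) \left(-39631\right) = \left(34500 - 53852\right) \left(-39631\right) = \left(-19352\right) \left(-39631\right) = 766939112$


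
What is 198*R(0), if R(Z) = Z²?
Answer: 0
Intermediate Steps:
198*R(0) = 198*0² = 198*0 = 0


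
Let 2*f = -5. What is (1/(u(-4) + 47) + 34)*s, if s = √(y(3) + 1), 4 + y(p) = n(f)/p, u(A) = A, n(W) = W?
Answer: 1463*I*√138/258 ≈ 66.614*I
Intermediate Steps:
f = -5/2 (f = (½)*(-5) = -5/2 ≈ -2.5000)
y(p) = -4 - 5/(2*p)
s = I*√138/6 (s = √((-4 - 5/2/3) + 1) = √((-4 - 5/2*⅓) + 1) = √((-4 - ⅚) + 1) = √(-29/6 + 1) = √(-23/6) = I*√138/6 ≈ 1.9579*I)
(1/(u(-4) + 47) + 34)*s = (1/(-4 + 47) + 34)*(I*√138/6) = (1/43 + 34)*(I*√138/6) = 1463*(I*√138/6)/43 = 1463*I*√138/258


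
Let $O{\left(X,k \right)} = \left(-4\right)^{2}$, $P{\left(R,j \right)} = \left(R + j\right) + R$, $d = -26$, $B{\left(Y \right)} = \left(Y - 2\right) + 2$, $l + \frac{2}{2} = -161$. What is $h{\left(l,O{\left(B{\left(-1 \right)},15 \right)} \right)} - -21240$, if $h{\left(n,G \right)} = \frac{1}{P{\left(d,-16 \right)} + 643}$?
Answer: $\frac{12213001}{575} \approx 21240.0$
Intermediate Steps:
$l = -162$ ($l = -1 - 161 = -162$)
$B{\left(Y \right)} = Y$ ($B{\left(Y \right)} = \left(-2 + Y\right) + 2 = Y$)
$P{\left(R,j \right)} = j + 2 R$
$O{\left(X,k \right)} = 16$
$h{\left(n,G \right)} = \frac{1}{575}$ ($h{\left(n,G \right)} = \frac{1}{\left(-16 + 2 \left(-26\right)\right) + 643} = \frac{1}{\left(-16 - 52\right) + 643} = \frac{1}{-68 + 643} = \frac{1}{575}$)
$h{\left(l,O{\left(B{\left(-1 \right)},15 \right)} \right)} - -21240 = \frac{1}{575} - -21240 = \frac{1}{575} + 21240 = \frac{12213001}{575}$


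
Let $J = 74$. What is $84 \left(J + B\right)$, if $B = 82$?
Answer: $13104$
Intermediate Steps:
$84 \left(J + B\right) = 84 \left(74 + 82\right) = 84 \cdot 156 = 13104$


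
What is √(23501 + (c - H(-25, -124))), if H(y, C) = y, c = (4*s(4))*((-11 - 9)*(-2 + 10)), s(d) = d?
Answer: √20966 ≈ 144.80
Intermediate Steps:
c = -2560 (c = (4*4)*((-11 - 9)*(-2 + 10)) = 16*(-20*8) = 16*(-160) = -2560)
√(23501 + (c - H(-25, -124))) = √(23501 + (-2560 - 1*(-25))) = √(23501 + (-2560 + 25)) = √(23501 - 2535) = √20966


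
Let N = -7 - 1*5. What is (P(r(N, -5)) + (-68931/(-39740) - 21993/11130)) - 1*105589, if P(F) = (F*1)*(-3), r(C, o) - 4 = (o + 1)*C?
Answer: -1559059197293/14743540 ≈ -1.0575e+5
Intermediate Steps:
N = -12 (N = -7 - 5 = -12)
r(C, o) = 4 + C*(1 + o) (r(C, o) = 4 + (o + 1)*C = 4 + (1 + o)*C = 4 + C*(1 + o))
P(F) = -3*F (P(F) = F*(-3) = -3*F)
(P(r(N, -5)) + (-68931/(-39740) - 21993/11130)) - 1*105589 = (-3*(4 - 12 - 12*(-5)) + (-68931/(-39740) - 21993/11130)) - 1*105589 = (-3*(4 - 12 + 60) + (-68931*(-1/39740) - 21993*1/11130)) - 105589 = (-3*52 + (68931/39740 - 7331/3710)) - 105589 = (-156 - 3559993/14743540) - 105589 = -2303552233/14743540 - 105589 = -1559059197293/14743540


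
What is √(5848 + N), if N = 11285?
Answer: √17133 ≈ 130.89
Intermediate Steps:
√(5848 + N) = √(5848 + 11285) = √17133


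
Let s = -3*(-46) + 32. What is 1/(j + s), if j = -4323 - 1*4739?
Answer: -1/8892 ≈ -0.00011246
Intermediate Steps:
j = -9062 (j = -4323 - 4739 = -9062)
s = 170 (s = 138 + 32 = 170)
1/(j + s) = 1/(-9062 + 170) = 1/(-8892) = -1/8892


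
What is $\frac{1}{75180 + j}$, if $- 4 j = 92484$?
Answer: $\frac{1}{52059} \approx 1.9209 \cdot 10^{-5}$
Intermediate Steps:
$j = -23121$ ($j = \left(- \frac{1}{4}\right) 92484 = -23121$)
$\frac{1}{75180 + j} = \frac{1}{75180 - 23121} = \frac{1}{52059}$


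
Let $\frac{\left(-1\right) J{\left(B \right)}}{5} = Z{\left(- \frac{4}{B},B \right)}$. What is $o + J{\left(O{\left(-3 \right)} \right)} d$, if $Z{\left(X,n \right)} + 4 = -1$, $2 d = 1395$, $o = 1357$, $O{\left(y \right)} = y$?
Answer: $\frac{37589}{2} \approx 18795.0$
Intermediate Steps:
$d = \frac{1395}{2}$ ($d = \frac{1}{2} \cdot 1395 = \frac{1395}{2} \approx 697.5$)
$Z{\left(X,n \right)} = -5$ ($Z{\left(X,n \right)} = -4 - 1 = -5$)
$J{\left(B \right)} = 25$ ($J{\left(B \right)} = \left(-5\right) \left(-5\right) = 25$)
$o + J{\left(O{\left(-3 \right)} \right)} d = 1357 + 25 \cdot \frac{1395}{2} = 1357 + \frac{34875}{2} = \frac{37589}{2}$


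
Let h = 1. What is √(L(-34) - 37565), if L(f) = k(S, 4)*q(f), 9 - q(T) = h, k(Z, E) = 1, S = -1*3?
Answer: 3*I*√4173 ≈ 193.8*I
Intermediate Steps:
S = -3
q(T) = 8 (q(T) = 9 - 1*1 = 9 - 1 = 8)
L(f) = 8 (L(f) = 1*8 = 8)
√(L(-34) - 37565) = √(8 - 37565) = √(-37557) = 3*I*√4173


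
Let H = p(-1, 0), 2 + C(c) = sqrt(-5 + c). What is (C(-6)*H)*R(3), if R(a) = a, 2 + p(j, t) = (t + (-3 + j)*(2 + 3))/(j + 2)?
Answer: 132 - 66*I*sqrt(11) ≈ 132.0 - 218.9*I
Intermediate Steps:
C(c) = -2 + sqrt(-5 + c)
p(j, t) = -2 + (-15 + t + 5*j)/(2 + j) (p(j, t) = -2 + (t + (-3 + j)*(2 + 3))/(j + 2) = -2 + (t + (-3 + j)*5)/(2 + j) = -2 + (t + (-15 + 5*j))/(2 + j) = -2 + (-15 + t + 5*j)/(2 + j))
H = -22 (H = (-19 + 0 + 3*(-1))/(2 - 1) = (-19 + 0 - 3)/1 = 1*(-22) = -22)
(C(-6)*H)*R(3) = ((-2 + sqrt(-5 - 6))*(-22))*3 = ((-2 + sqrt(-11))*(-22))*3 = ((-2 + I*sqrt(11))*(-22))*3 = (44 - 22*I*sqrt(11))*3 = 132 - 66*I*sqrt(11)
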